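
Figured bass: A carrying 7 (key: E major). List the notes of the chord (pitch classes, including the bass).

The written figures 7 are shorthand for 7/5/3: the 5/3 are implied.
A third above A in this key is C#.
A fifth above A in this key is E.
A seventh above A in this key is G#.
Together with the bass A, this spells A major seventh in root position.

A, C#, E, G#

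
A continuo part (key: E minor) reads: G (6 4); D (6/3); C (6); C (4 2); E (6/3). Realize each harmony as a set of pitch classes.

G (6/4): G, C, E.
D (6/3): D, F#, B.
C (6/3): C, E, A.
C (6/4/2): C, D, F#, A.
E (6/3): E, G, C.

G, C, E | D, F#, B | C, E, A | C, D, F#, A | E, G, C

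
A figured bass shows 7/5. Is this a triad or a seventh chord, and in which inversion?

7/5 is shorthand for 7/5/3.
Intervals of 7/5/3 above the bass form a seventh chord; the bass is the root, so this is root position.

seventh chord, root position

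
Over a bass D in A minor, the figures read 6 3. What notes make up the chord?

A third above D in this key is F.
A sixth above D in this key is B.
Together with the bass D, this spells B diminished in first inversion.

D, F, B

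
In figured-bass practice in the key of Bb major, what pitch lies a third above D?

Counting 2 letter steps above D lands on F; in Bb major, that letter is F.

F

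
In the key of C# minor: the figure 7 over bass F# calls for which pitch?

E

Counting 6 letter steps above F# lands on E; in C# minor, that letter is E.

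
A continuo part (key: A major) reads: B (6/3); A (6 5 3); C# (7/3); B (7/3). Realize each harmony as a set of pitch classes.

B (6/3): B, D, G#.
A (6/5/3): A, C#, E, F#.
C# (7/5/3): C#, E, G#, B.
B (7/5/3): B, D, F#, A.

B, D, G# | A, C#, E, F# | C#, E, G#, B | B, D, F#, A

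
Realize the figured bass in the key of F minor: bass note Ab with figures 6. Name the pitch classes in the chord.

Ab, C, F

The written figures 6 are shorthand for 6/3: the 3 is implied.
A third above Ab in this key is C.
A sixth above Ab in this key is F.
Together with the bass Ab, this spells F minor in first inversion.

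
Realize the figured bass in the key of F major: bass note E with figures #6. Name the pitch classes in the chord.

E, G, C#

The written figures #6 are shorthand for 6/3: the 3 is implied.
A third above E in this key is G.
A sixth above E in this key is C, raised to C# by the sharp.
Together with the bass E, this spells C# diminished in first inversion.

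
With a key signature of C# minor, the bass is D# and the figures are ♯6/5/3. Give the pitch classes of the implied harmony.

A third above D# in this key is F#.
A fifth above D# in this key is A.
A sixth above D# in this key is B, raised to B# by the sharp.
Together with the bass D#, this spells B# diminished seventh in first inversion.

D#, F#, A, B#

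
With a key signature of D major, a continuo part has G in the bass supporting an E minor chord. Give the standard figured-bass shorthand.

G is the third of E minor, so the chord is in first inversion.
A triad in first inversion is figured 6/3, conventionally abbreviated 6.

6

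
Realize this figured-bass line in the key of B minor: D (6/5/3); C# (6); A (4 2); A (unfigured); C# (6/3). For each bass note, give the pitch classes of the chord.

D (6/5/3): D, F#, A, B.
C# (6/3): C#, E, A.
A (6/4/2): A, B, D, F#.
A (5/3): A, C#, E.
C# (6/3): C#, E, A.

D, F#, A, B | C#, E, A | A, B, D, F# | A, C#, E | C#, E, A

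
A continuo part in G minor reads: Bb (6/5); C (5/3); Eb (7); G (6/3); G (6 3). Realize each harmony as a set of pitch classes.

Bb (6/5/3): Bb, D, F, G.
C (5/3): C, Eb, G.
Eb (7/5/3): Eb, G, Bb, D.
G (6/3): G, Bb, Eb.
G (6/3): G, Bb, Eb.

Bb, D, F, G | C, Eb, G | Eb, G, Bb, D | G, Bb, Eb | G, Bb, Eb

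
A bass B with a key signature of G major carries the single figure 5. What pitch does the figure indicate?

F#

Counting 4 letter steps above B lands on F; in G major, that letter is F#.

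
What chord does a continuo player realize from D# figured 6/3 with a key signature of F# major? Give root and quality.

B major

The figures 6/3 indicate a triad in first inversion.
In first inversion the root lies a sixth above the bass: a sixth above D# in F# major is B.
The chord tones are D#, F#, B, giving B major.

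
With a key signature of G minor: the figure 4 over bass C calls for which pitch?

Counting 3 letter steps above C lands on F; in G minor, that letter is F.

F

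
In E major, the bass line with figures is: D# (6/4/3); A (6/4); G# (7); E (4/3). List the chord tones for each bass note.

D#, F#, G#, B | A, D#, F# | G#, B, D#, F# | E, G#, A, C#

D# (6/4/3): D#, F#, G#, B.
A (6/4): A, D#, F#.
G# (7/5/3): G#, B, D#, F#.
E (6/4/3): E, G#, A, C#.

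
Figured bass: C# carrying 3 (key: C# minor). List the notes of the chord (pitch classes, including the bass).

C#, E, G#

The written figures 3 are shorthand for 5/3: the 5 is implied.
A third above C# in this key is E.
A fifth above C# in this key is G#.
Together with the bass C#, this spells C# minor in root position.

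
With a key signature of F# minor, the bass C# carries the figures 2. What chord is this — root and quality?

The figures 2 indicate a seventh chord in third inversion.
In third inversion the root lies a second above the bass: a second above C# in F# minor is D.
The chord tones are C#, D, F#, A, giving D major seventh.

D major seventh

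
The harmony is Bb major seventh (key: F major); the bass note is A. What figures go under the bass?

A is the seventh of Bb major seventh, so the chord is in third inversion.
A seventh chord in third inversion is figured 6/4/2, conventionally abbreviated 4/2.

4/2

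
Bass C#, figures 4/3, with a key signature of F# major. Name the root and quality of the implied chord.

The figures 4/3 indicate a seventh chord in second inversion.
In second inversion the root lies a fourth above the bass: a fourth above C# in F# major is F#.
The chord tones are C#, E#, F#, A#, giving F# major seventh.

F# major seventh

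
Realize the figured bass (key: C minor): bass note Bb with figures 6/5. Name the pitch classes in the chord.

The written figures 6/5 are shorthand for 6/5/3: the 3 is implied.
A third above Bb in this key is D.
A fifth above Bb in this key is F.
A sixth above Bb in this key is G.
Together with the bass Bb, this spells G minor seventh in first inversion.

Bb, D, F, G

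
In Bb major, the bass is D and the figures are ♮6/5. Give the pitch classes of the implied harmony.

The written figures ♮6/5 are shorthand for 6/5/3: the 3 is implied.
A third above D in this key is F.
A fifth above D in this key is A.
A sixth above D in this key is Bb, made natural (B) by the ♮ figure.
Together with the bass D, this spells B half-diminished seventh in first inversion.

D, F, A, B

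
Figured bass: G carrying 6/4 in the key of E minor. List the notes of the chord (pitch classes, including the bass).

G, C, E

A fourth above G in this key is C.
A sixth above G in this key is E.
Together with the bass G, this spells C major in second inversion.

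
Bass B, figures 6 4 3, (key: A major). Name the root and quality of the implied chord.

The figures 6 4 3 indicate a seventh chord in second inversion.
In second inversion the root lies a fourth above the bass: a fourth above B in A major is E.
The chord tones are B, D, E, G#, giving E dominant seventh.

E dominant seventh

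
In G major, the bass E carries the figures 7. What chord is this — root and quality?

E minor seventh

The figures 7 indicate a seventh chord in root position.
In root position the bass is the root, so the root is E.
The chord tones are E, G, B, D, giving E minor seventh.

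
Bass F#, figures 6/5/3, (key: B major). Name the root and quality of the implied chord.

D# minor seventh

The figures 6/5/3 indicate a seventh chord in first inversion.
In first inversion the root lies a sixth above the bass: a sixth above F# in B major is D#.
The chord tones are F#, A#, C#, D#, giving D# minor seventh.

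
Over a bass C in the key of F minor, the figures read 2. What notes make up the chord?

The written figures 2 are shorthand for 6/4/2: the 6/4 are implied.
A second above C in this key is Db.
A fourth above C in this key is F.
A sixth above C in this key is Ab.
Together with the bass C, this spells Db major seventh in third inversion.

C, Db, F, Ab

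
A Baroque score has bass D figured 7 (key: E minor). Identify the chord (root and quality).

D dominant seventh

The figures 7 indicate a seventh chord in root position.
In root position the bass is the root, so the root is D.
The chord tones are D, F#, A, C, giving D dominant seventh.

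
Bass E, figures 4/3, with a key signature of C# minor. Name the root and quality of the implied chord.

A major seventh

The figures 4/3 indicate a seventh chord in second inversion.
In second inversion the root lies a fourth above the bass: a fourth above E in C# minor is A.
The chord tones are E, G#, A, C#, giving A major seventh.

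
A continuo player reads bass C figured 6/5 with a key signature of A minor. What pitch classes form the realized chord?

The written figures 6/5 are shorthand for 6/5/3: the 3 is implied.
A third above C in this key is E.
A fifth above C in this key is G.
A sixth above C in this key is A.
Together with the bass C, this spells A minor seventh in first inversion.

C, E, G, A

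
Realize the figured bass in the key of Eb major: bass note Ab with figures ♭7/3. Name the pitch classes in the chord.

The written figures ♭7/3 are shorthand for 7/5/3: the 5 is implied.
A third above Ab in this key is C.
A fifth above Ab in this key is Eb.
A seventh above Ab in this key is G, lowered to Gb by the flat.
Together with the bass Ab, this spells Ab dominant seventh in root position.

Ab, C, Eb, Gb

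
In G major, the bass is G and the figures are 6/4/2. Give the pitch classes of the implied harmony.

G, A, C, E

A second above G in this key is A.
A fourth above G in this key is C.
A sixth above G in this key is E.
Together with the bass G, this spells A minor seventh in third inversion.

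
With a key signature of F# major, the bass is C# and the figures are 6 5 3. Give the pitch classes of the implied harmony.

A third above C# in this key is E#.
A fifth above C# in this key is G#.
A sixth above C# in this key is A#.
Together with the bass C#, this spells A# minor seventh in first inversion.

C#, E#, G#, A#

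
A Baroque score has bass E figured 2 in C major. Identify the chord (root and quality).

F major seventh

The figures 2 indicate a seventh chord in third inversion.
In third inversion the root lies a second above the bass: a second above E in C major is F.
The chord tones are E, F, A, C, giving F major seventh.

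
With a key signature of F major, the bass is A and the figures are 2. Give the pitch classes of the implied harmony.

The written figures 2 are shorthand for 6/4/2: the 6/4 are implied.
A second above A in this key is Bb.
A fourth above A in this key is D.
A sixth above A in this key is F.
Together with the bass A, this spells Bb major seventh in third inversion.

A, Bb, D, F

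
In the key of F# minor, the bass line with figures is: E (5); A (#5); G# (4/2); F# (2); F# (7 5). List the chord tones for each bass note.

E (5/3): E, G#, B.
A (#5/3): A, C#, E#.
G# (6/4/2): G#, A, C#, E.
F# (6/4/2): F#, G#, B, D.
F# (7/5/3): F#, A, C#, E.

E, G#, B | A, C#, E# | G#, A, C#, E | F#, G#, B, D | F#, A, C#, E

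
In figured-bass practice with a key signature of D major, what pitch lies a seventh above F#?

E

Counting 6 letter steps above F# lands on E; in D major, that letter is E.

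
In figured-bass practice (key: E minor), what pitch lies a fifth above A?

Counting 4 letter steps above A lands on E; in E minor, that letter is E.

E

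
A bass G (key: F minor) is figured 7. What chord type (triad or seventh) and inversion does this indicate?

seventh chord, root position

7 is shorthand for 7/5/3.
Intervals of 7/5/3 above the bass form a seventh chord; the bass is the root, so this is root position.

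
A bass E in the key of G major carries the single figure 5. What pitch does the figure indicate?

B

Counting 4 letter steps above E lands on B; in G major, that letter is B.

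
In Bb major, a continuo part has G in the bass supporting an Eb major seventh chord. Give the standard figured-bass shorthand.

6/5

G is the third of Eb major seventh, so the chord is in first inversion.
A seventh chord in first inversion is figured 6/5/3, conventionally abbreviated 6/5.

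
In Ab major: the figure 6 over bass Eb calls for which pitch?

Counting 5 letter steps above Eb lands on C; in Ab major, that letter is C.

C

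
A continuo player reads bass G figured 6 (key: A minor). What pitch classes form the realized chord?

The written figures 6 are shorthand for 6/3: the 3 is implied.
A third above G in this key is B.
A sixth above G in this key is E.
Together with the bass G, this spells E minor in first inversion.

G, B, E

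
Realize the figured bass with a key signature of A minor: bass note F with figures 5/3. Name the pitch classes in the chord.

A third above F in this key is A.
A fifth above F in this key is C.
Together with the bass F, this spells F major in root position.

F, A, C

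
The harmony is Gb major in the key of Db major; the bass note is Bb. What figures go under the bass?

6

Bb is the third of Gb major, so the chord is in first inversion.
A triad in first inversion is figured 6/3, conventionally abbreviated 6.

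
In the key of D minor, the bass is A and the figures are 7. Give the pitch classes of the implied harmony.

A, C, E, G

The written figures 7 are shorthand for 7/5/3: the 5/3 are implied.
A third above A in this key is C.
A fifth above A in this key is E.
A seventh above A in this key is G.
Together with the bass A, this spells A minor seventh in root position.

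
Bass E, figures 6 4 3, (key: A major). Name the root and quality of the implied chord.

A major seventh

The figures 6 4 3 indicate a seventh chord in second inversion.
In second inversion the root lies a fourth above the bass: a fourth above E in A major is A.
The chord tones are E, G#, A, C#, giving A major seventh.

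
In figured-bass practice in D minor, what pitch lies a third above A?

C

Counting 2 letter steps above A lands on C; in D minor, that letter is C.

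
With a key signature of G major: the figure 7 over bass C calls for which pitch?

B

Counting 6 letter steps above C lands on B; in G major, that letter is B.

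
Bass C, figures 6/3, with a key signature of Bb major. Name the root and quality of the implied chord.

The figures 6/3 indicate a triad in first inversion.
In first inversion the root lies a sixth above the bass: a sixth above C in Bb major is A.
The chord tones are C, Eb, A, giving A diminished.

A diminished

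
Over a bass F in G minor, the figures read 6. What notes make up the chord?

F, A, D

The written figures 6 are shorthand for 6/3: the 3 is implied.
A third above F in this key is A.
A sixth above F in this key is D.
Together with the bass F, this spells D minor in first inversion.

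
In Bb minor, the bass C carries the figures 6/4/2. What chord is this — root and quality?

Db major seventh

The figures 6/4/2 indicate a seventh chord in third inversion.
In third inversion the root lies a second above the bass: a second above C in Bb minor is Db.
The chord tones are C, Db, F, Ab, giving Db major seventh.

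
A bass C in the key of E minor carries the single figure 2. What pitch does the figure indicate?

Counting 1 letter step above C lands on D; in E minor, that letter is D.

D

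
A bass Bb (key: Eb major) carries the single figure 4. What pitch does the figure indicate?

Counting 3 letter steps above Bb lands on E; in Eb major, that letter is Eb.

Eb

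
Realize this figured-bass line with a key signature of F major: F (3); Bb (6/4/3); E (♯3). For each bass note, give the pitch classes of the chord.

F (5/3): F, A, C.
Bb (6/4/3): Bb, D, E, G.
E (5/#3): E, G#, Bb.

F, A, C | Bb, D, E, G | E, G#, Bb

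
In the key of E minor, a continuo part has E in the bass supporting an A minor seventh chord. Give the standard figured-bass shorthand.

E is the fifth of A minor seventh, so the chord is in second inversion.
A seventh chord in second inversion is figured 6/4/3, conventionally abbreviated 4/3.

4/3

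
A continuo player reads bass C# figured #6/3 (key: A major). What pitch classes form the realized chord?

C#, E, A#

A third above C# in this key is E.
A sixth above C# in this key is A, raised to A# by the sharp.
Together with the bass C#, this spells A# diminished in first inversion.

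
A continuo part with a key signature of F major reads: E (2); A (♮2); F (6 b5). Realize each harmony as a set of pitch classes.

E, F, A, C | A, B, D, F | F, A, Cb, D

E (6/4/2): E, F, A, C.
A (6/4/♮2): A, B, D, F.
F (6/b5/3): F, A, Cb, D.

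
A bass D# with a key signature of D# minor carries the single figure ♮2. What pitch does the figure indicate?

Counting 1 letter step above D# lands on E; in D# minor, that letter is E#.
The ♮2 figure makes it natural, giving E.

E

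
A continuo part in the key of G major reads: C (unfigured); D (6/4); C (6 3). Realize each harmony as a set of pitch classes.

C (5/3): C, E, G.
D (6/4): D, G, B.
C (6/3): C, E, A.

C, E, G | D, G, B | C, E, A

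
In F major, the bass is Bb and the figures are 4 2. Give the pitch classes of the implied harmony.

The written figures 4 2 are shorthand for 6/4/2: the 6 is implied.
A second above Bb in this key is C.
A fourth above Bb in this key is E.
A sixth above Bb in this key is G.
Together with the bass Bb, this spells C dominant seventh in third inversion.

Bb, C, E, G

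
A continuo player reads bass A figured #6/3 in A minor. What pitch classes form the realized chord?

A, C, F#

A third above A in this key is C.
A sixth above A in this key is F, raised to F# by the sharp.
Together with the bass A, this spells F# diminished in first inversion.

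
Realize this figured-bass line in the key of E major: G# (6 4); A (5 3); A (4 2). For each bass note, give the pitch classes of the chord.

G#, C#, E | A, C#, E | A, B, D#, F#

G# (6/4): G#, C#, E.
A (5/3): A, C#, E.
A (6/4/2): A, B, D#, F#.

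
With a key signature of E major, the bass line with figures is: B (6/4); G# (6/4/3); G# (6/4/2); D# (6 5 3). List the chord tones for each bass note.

B, E, G# | G#, B, C#, E | G#, A, C#, E | D#, F#, A, B

B (6/4): B, E, G#.
G# (6/4/3): G#, B, C#, E.
G# (6/4/2): G#, A, C#, E.
D# (6/5/3): D#, F#, A, B.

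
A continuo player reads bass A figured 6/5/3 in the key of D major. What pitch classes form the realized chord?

A third above A in this key is C#.
A fifth above A in this key is E.
A sixth above A in this key is F#.
Together with the bass A, this spells F# minor seventh in first inversion.

A, C#, E, F#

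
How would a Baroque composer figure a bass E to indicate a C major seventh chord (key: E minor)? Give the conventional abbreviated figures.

E is the third of C major seventh, so the chord is in first inversion.
A seventh chord in first inversion is figured 6/5/3, conventionally abbreviated 6/5.

6/5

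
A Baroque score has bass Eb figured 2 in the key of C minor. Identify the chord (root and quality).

F minor seventh

The figures 2 indicate a seventh chord in third inversion.
In third inversion the root lies a second above the bass: a second above Eb in C minor is F.
The chord tones are Eb, F, Ab, C, giving F minor seventh.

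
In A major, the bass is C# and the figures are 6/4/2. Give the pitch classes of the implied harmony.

A second above C# in this key is D.
A fourth above C# in this key is F#.
A sixth above C# in this key is A.
Together with the bass C#, this spells D major seventh in third inversion.

C#, D, F#, A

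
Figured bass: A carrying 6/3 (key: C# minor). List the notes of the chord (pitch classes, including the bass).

A, C#, F#

A third above A in this key is C#.
A sixth above A in this key is F#.
Together with the bass A, this spells F# minor in first inversion.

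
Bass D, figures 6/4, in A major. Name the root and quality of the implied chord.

G# diminished

The figures 6/4 indicate a triad in second inversion.
In second inversion the root lies a fourth above the bass: a fourth above D in A major is G#.
The chord tones are D, G#, B, giving G# diminished.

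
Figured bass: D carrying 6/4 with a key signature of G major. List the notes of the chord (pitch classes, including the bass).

A fourth above D in this key is G.
A sixth above D in this key is B.
Together with the bass D, this spells G major in second inversion.

D, G, B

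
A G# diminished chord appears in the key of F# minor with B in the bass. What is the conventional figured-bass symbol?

6

B is the third of G# diminished, so the chord is in first inversion.
A triad in first inversion is figured 6/3, conventionally abbreviated 6.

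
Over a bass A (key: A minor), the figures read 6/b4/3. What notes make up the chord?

A, C, Db, F

A third above A in this key is C.
A fourth above A in this key is D, lowered to Db by the flat.
A sixth above A in this key is F.
Together with the bass A, this spells Db augmented major seventh in second inversion.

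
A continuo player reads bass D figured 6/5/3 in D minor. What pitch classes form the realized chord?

D, F, A, Bb

A third above D in this key is F.
A fifth above D in this key is A.
A sixth above D in this key is Bb.
Together with the bass D, this spells Bb major seventh in first inversion.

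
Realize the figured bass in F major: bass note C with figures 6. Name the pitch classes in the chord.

C, E, A

The written figures 6 are shorthand for 6/3: the 3 is implied.
A third above C in this key is E.
A sixth above C in this key is A.
Together with the bass C, this spells A minor in first inversion.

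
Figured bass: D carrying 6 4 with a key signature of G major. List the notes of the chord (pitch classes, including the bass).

A fourth above D in this key is G.
A sixth above D in this key is B.
Together with the bass D, this spells G major in second inversion.

D, G, B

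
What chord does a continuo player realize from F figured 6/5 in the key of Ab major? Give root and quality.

The figures 6/5 indicate a seventh chord in first inversion.
In first inversion the root lies a sixth above the bass: a sixth above F in Ab major is Db.
The chord tones are F, Ab, C, Db, giving Db major seventh.

Db major seventh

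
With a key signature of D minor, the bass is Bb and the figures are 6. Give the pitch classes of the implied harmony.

Bb, D, G

The written figures 6 are shorthand for 6/3: the 3 is implied.
A third above Bb in this key is D.
A sixth above Bb in this key is G.
Together with the bass Bb, this spells G minor in first inversion.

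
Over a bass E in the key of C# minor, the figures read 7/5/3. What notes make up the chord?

A third above E in this key is G#.
A fifth above E in this key is B.
A seventh above E in this key is D#.
Together with the bass E, this spells E major seventh in root position.

E, G#, B, D#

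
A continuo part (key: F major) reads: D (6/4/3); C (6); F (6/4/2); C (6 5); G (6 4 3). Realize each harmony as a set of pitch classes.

D (6/4/3): D, F, G, Bb.
C (6/3): C, E, A.
F (6/4/2): F, G, Bb, D.
C (6/5/3): C, E, G, A.
G (6/4/3): G, Bb, C, E.

D, F, G, Bb | C, E, A | F, G, Bb, D | C, E, G, A | G, Bb, C, E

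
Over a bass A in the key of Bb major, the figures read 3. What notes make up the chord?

The written figures 3 are shorthand for 5/3: the 5 is implied.
A third above A in this key is C.
A fifth above A in this key is Eb.
Together with the bass A, this spells A diminished in root position.

A, C, Eb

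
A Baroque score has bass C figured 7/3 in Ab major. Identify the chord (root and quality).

The figures 7/3 indicate a seventh chord in root position.
In root position the bass is the root, so the root is C.
The chord tones are C, Eb, G, Bb, giving C minor seventh.

C minor seventh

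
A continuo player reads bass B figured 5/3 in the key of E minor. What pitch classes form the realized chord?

B, D, F#

A third above B in this key is D.
A fifth above B in this key is F#.
Together with the bass B, this spells B minor in root position.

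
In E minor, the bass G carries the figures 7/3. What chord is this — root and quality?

The figures 7/3 indicate a seventh chord in root position.
In root position the bass is the root, so the root is G.
The chord tones are G, B, D, F#, giving G major seventh.

G major seventh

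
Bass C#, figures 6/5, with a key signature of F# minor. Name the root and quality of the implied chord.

The figures 6/5 indicate a seventh chord in first inversion.
In first inversion the root lies a sixth above the bass: a sixth above C# in F# minor is A.
The chord tones are C#, E, G#, A, giving A major seventh.

A major seventh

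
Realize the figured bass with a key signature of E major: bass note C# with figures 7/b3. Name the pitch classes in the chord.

The written figures 7/b3 are shorthand for 7/5/3: the 5 is implied.
A third above C# in this key is E, lowered to Eb by the flat.
A fifth above C# in this key is G#.
A seventh above C# in this key is B.

C#, Eb, G#, B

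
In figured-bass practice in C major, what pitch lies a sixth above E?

Counting 5 letter steps above E lands on C; in C major, that letter is C.

C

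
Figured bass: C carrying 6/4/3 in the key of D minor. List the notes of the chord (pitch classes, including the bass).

C, E, F, A

A third above C in this key is E.
A fourth above C in this key is F.
A sixth above C in this key is A.
Together with the bass C, this spells F major seventh in second inversion.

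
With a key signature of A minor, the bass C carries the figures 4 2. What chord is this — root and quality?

D minor seventh

The figures 4 2 indicate a seventh chord in third inversion.
In third inversion the root lies a second above the bass: a second above C in A minor is D.
The chord tones are C, D, F, A, giving D minor seventh.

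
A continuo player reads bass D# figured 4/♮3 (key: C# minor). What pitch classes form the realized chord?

D#, F, G#, B

The written figures 4/♮3 are shorthand for 6/4/3: the 6 is implied.
A third above D# in this key is F#, made natural (F) by the ♮ figure.
A fourth above D# in this key is G#.
A sixth above D# in this key is B.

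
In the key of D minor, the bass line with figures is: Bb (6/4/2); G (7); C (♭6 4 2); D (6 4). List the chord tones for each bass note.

Bb, C, E, G | G, Bb, D, F | C, D, F, Ab | D, G, Bb

Bb (6/4/2): Bb, C, E, G.
G (7/5/3): G, Bb, D, F.
C (b6/4/2): C, D, F, Ab.
D (6/4): D, G, Bb.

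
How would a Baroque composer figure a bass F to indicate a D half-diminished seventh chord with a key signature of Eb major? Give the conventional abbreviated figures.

6/5

F is the third of D half-diminished seventh, so the chord is in first inversion.
A seventh chord in first inversion is figured 6/5/3, conventionally abbreviated 6/5.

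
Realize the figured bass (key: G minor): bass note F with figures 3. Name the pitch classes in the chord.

The written figures 3 are shorthand for 5/3: the 5 is implied.
A third above F in this key is A.
A fifth above F in this key is C.
Together with the bass F, this spells F major in root position.

F, A, C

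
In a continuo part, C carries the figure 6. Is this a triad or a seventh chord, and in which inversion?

6 is shorthand for 6/3.
Intervals of 6/3 above the bass form a triad; the bass is the third, so this is first inversion.

triad, first inversion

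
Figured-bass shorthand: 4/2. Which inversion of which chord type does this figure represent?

seventh chord, third inversion

4/2 is shorthand for 6/4/2.
Intervals of 6/4/2 above the bass form a seventh chord; the bass is the seventh, so this is third inversion.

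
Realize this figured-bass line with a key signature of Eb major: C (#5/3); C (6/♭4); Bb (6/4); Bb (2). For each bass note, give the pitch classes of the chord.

C (#5/3): C, Eb, G#.
C (6/b4): C, Fb, Ab.
Bb (6/4): Bb, Eb, G.
Bb (6/4/2): Bb, C, Eb, G.

C, Eb, G# | C, Fb, Ab | Bb, Eb, G | Bb, C, Eb, G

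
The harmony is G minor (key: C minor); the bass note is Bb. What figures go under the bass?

6

Bb is the third of G minor, so the chord is in first inversion.
A triad in first inversion is figured 6/3, conventionally abbreviated 6.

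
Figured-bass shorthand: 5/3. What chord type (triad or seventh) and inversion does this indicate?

triad, root position

Intervals of 5/3 above the bass form a triad; the bass is the root, so this is root position.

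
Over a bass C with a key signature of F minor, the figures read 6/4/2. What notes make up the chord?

C, Db, F, Ab

A second above C in this key is Db.
A fourth above C in this key is F.
A sixth above C in this key is Ab.
Together with the bass C, this spells Db major seventh in third inversion.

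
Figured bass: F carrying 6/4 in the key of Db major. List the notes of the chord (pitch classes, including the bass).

F, Bb, Db

A fourth above F in this key is Bb.
A sixth above F in this key is Db.
Together with the bass F, this spells Bb minor in second inversion.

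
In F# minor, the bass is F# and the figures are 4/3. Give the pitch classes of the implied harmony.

F#, A, B, D

The written figures 4/3 are shorthand for 6/4/3: the 6 is implied.
A third above F# in this key is A.
A fourth above F# in this key is B.
A sixth above F# in this key is D.
Together with the bass F#, this spells B minor seventh in second inversion.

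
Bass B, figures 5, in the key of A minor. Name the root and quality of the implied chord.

B diminished

The figures 5 indicate a triad in root position.
In root position the bass is the root, so the root is B.
The chord tones are B, D, F, giving B diminished.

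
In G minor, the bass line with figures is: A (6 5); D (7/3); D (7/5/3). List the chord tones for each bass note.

A (6/5/3): A, C, Eb, F.
D (7/5/3): D, F, A, C.
D (7/5/3): D, F, A, C.

A, C, Eb, F | D, F, A, C | D, F, A, C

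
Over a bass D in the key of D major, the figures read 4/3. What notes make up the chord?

D, F#, G, B

The written figures 4/3 are shorthand for 6/4/3: the 6 is implied.
A third above D in this key is F#.
A fourth above D in this key is G.
A sixth above D in this key is B.
Together with the bass D, this spells G major seventh in second inversion.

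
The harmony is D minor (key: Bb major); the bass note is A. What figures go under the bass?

A is the fifth of D minor, so the chord is in second inversion.
A triad in second inversion is figured 6/4, conventionally abbreviated 6/4.

6/4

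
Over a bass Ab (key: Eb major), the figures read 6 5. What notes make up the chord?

The written figures 6 5 are shorthand for 6/5/3: the 3 is implied.
A third above Ab in this key is C.
A fifth above Ab in this key is Eb.
A sixth above Ab in this key is F.
Together with the bass Ab, this spells F minor seventh in first inversion.

Ab, C, Eb, F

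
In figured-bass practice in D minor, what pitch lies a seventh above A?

G

Counting 6 letter steps above A lands on G; in D minor, that letter is G.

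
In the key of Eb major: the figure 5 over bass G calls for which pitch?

D

Counting 4 letter steps above G lands on D; in Eb major, that letter is D.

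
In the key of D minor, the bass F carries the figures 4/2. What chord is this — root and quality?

G minor seventh

The figures 4/2 indicate a seventh chord in third inversion.
In third inversion the root lies a second above the bass: a second above F in D minor is G.
The chord tones are F, G, Bb, D, giving G minor seventh.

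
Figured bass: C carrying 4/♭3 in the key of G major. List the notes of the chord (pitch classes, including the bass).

The written figures 4/♭3 are shorthand for 6/4/3: the 6 is implied.
A third above C in this key is E, lowered to Eb by the flat.
A fourth above C in this key is F#.
A sixth above C in this key is A.
Together with the bass C, this spells F# diminished seventh in second inversion.

C, Eb, F#, A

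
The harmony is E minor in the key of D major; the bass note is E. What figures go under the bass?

no figures

E is the root of E minor, so the chord is in root position.
A triad in root position is figured 5/3, conventionally abbreviated (no figures — root-position triad).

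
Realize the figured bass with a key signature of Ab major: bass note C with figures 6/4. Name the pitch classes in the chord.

A fourth above C in this key is F.
A sixth above C in this key is Ab.
Together with the bass C, this spells F minor in second inversion.

C, F, Ab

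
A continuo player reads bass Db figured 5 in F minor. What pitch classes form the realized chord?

Db, F, Ab

The written figures 5 are shorthand for 5/3: the 3 is implied.
A third above Db in this key is F.
A fifth above Db in this key is Ab.
Together with the bass Db, this spells Db major in root position.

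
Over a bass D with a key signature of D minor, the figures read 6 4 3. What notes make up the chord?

A third above D in this key is F.
A fourth above D in this key is G.
A sixth above D in this key is Bb.
Together with the bass D, this spells G minor seventh in second inversion.

D, F, G, Bb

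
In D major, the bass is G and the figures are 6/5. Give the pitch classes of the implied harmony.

G, B, D, E

The written figures 6/5 are shorthand for 6/5/3: the 3 is implied.
A third above G in this key is B.
A fifth above G in this key is D.
A sixth above G in this key is E.
Together with the bass G, this spells E minor seventh in first inversion.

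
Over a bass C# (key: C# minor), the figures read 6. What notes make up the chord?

The written figures 6 are shorthand for 6/3: the 3 is implied.
A third above C# in this key is E.
A sixth above C# in this key is A.
Together with the bass C#, this spells A major in first inversion.

C#, E, A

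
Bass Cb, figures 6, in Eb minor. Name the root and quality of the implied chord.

Ab minor

The figures 6 indicate a triad in first inversion.
In first inversion the root lies a sixth above the bass: a sixth above Cb in Eb minor is Ab.
The chord tones are Cb, Eb, Ab, giving Ab minor.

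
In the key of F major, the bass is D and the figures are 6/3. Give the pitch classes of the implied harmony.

D, F, Bb

A third above D in this key is F.
A sixth above D in this key is Bb.
Together with the bass D, this spells Bb major in first inversion.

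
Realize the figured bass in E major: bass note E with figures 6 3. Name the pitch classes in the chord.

E, G#, C#

A third above E in this key is G#.
A sixth above E in this key is C#.
Together with the bass E, this spells C# minor in first inversion.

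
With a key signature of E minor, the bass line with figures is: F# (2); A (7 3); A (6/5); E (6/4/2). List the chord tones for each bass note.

F#, G, B, D | A, C, E, G | A, C, E, F# | E, F#, A, C

F# (6/4/2): F#, G, B, D.
A (7/5/3): A, C, E, G.
A (6/5/3): A, C, E, F#.
E (6/4/2): E, F#, A, C.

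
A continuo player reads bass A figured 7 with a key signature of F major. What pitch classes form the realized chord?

The written figures 7 are shorthand for 7/5/3: the 5/3 are implied.
A third above A in this key is C.
A fifth above A in this key is E.
A seventh above A in this key is G.
Together with the bass A, this spells A minor seventh in root position.

A, C, E, G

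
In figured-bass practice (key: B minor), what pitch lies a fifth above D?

Counting 4 letter steps above D lands on A; in B minor, that letter is A.

A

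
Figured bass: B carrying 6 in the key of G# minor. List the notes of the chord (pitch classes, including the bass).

The written figures 6 are shorthand for 6/3: the 3 is implied.
A third above B in this key is D#.
A sixth above B in this key is G#.
Together with the bass B, this spells G# minor in first inversion.

B, D#, G#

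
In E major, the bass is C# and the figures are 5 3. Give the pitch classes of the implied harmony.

A third above C# in this key is E.
A fifth above C# in this key is G#.
Together with the bass C#, this spells C# minor in root position.

C#, E, G#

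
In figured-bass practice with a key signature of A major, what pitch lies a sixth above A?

Counting 5 letter steps above A lands on F; in A major, that letter is F#.

F#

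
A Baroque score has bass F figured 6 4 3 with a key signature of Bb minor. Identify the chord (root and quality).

Bb minor seventh

The figures 6 4 3 indicate a seventh chord in second inversion.
In second inversion the root lies a fourth above the bass: a fourth above F in Bb minor is Bb.
The chord tones are F, Ab, Bb, Db, giving Bb minor seventh.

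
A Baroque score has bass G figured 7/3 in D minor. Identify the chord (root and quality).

G minor seventh

The figures 7/3 indicate a seventh chord in root position.
In root position the bass is the root, so the root is G.
The chord tones are G, Bb, D, F, giving G minor seventh.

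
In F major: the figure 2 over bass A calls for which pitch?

Counting 1 letter step above A lands on B; in F major, that letter is Bb.

Bb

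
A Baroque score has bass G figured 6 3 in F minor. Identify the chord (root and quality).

The figures 6 3 indicate a triad in first inversion.
In first inversion the root lies a sixth above the bass: a sixth above G in F minor is Eb.
The chord tones are G, Bb, Eb, giving Eb major.

Eb major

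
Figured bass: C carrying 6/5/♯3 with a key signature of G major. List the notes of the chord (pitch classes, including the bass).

A third above C in this key is E, raised to E# by the sharp.
A fifth above C in this key is G.
A sixth above C in this key is A.

C, E#, G, A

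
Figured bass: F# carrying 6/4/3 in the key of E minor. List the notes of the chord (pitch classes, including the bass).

A third above F# in this key is A.
A fourth above F# in this key is B.
A sixth above F# in this key is D.
Together with the bass F#, this spells B minor seventh in second inversion.

F#, A, B, D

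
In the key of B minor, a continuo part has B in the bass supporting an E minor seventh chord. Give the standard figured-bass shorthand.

B is the fifth of E minor seventh, so the chord is in second inversion.
A seventh chord in second inversion is figured 6/4/3, conventionally abbreviated 4/3.

4/3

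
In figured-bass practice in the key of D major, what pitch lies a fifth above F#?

C#

Counting 4 letter steps above F# lands on C; in D major, that letter is C#.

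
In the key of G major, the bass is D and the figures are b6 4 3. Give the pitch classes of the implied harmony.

A third above D in this key is F#.
A fourth above D in this key is G.
A sixth above D in this key is B, lowered to Bb by the flat.
Together with the bass D, this spells G minor-major seventh in second inversion.

D, F#, G, Bb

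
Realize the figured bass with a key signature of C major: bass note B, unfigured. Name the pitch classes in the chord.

B, D, F

An unfigured bass implies 5/3.
A third above B in this key is D.
A fifth above B in this key is F.
Together with the bass B, this spells B diminished in root position.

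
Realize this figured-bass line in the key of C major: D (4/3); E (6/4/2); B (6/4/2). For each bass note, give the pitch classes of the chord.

D (6/4/3): D, F, G, B.
E (6/4/2): E, F, A, C.
B (6/4/2): B, C, E, G.

D, F, G, B | E, F, A, C | B, C, E, G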